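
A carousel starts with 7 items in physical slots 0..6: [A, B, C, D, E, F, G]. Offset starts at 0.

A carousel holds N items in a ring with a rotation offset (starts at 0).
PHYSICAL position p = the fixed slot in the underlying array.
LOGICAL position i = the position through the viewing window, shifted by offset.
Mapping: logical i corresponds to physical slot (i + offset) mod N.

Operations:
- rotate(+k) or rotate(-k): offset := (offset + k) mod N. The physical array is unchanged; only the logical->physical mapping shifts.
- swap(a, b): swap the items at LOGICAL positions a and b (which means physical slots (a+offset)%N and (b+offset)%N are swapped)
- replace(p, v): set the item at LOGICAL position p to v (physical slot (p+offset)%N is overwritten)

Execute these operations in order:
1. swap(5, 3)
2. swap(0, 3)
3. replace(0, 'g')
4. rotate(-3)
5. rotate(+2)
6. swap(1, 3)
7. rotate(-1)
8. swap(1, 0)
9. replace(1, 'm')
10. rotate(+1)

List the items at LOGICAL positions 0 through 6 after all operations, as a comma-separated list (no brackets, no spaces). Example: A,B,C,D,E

After op 1 (swap(5, 3)): offset=0, physical=[A,B,C,F,E,D,G], logical=[A,B,C,F,E,D,G]
After op 2 (swap(0, 3)): offset=0, physical=[F,B,C,A,E,D,G], logical=[F,B,C,A,E,D,G]
After op 3 (replace(0, 'g')): offset=0, physical=[g,B,C,A,E,D,G], logical=[g,B,C,A,E,D,G]
After op 4 (rotate(-3)): offset=4, physical=[g,B,C,A,E,D,G], logical=[E,D,G,g,B,C,A]
After op 5 (rotate(+2)): offset=6, physical=[g,B,C,A,E,D,G], logical=[G,g,B,C,A,E,D]
After op 6 (swap(1, 3)): offset=6, physical=[C,B,g,A,E,D,G], logical=[G,C,B,g,A,E,D]
After op 7 (rotate(-1)): offset=5, physical=[C,B,g,A,E,D,G], logical=[D,G,C,B,g,A,E]
After op 8 (swap(1, 0)): offset=5, physical=[C,B,g,A,E,G,D], logical=[G,D,C,B,g,A,E]
After op 9 (replace(1, 'm')): offset=5, physical=[C,B,g,A,E,G,m], logical=[G,m,C,B,g,A,E]
After op 10 (rotate(+1)): offset=6, physical=[C,B,g,A,E,G,m], logical=[m,C,B,g,A,E,G]

Answer: m,C,B,g,A,E,G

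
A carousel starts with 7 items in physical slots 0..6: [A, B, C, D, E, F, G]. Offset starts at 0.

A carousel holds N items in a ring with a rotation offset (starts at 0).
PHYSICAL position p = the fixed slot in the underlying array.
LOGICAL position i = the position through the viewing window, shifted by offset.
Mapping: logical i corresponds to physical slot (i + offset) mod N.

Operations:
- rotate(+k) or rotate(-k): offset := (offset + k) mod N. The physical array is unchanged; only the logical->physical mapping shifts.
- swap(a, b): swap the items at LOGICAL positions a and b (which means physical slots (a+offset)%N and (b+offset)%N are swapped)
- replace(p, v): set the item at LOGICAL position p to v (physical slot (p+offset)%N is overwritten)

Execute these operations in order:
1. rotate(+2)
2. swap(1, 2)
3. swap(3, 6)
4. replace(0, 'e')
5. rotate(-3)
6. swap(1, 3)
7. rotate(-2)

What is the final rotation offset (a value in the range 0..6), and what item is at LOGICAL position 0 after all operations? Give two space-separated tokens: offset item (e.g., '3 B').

Answer: 4 D

Derivation:
After op 1 (rotate(+2)): offset=2, physical=[A,B,C,D,E,F,G], logical=[C,D,E,F,G,A,B]
After op 2 (swap(1, 2)): offset=2, physical=[A,B,C,E,D,F,G], logical=[C,E,D,F,G,A,B]
After op 3 (swap(3, 6)): offset=2, physical=[A,F,C,E,D,B,G], logical=[C,E,D,B,G,A,F]
After op 4 (replace(0, 'e')): offset=2, physical=[A,F,e,E,D,B,G], logical=[e,E,D,B,G,A,F]
After op 5 (rotate(-3)): offset=6, physical=[A,F,e,E,D,B,G], logical=[G,A,F,e,E,D,B]
After op 6 (swap(1, 3)): offset=6, physical=[e,F,A,E,D,B,G], logical=[G,e,F,A,E,D,B]
After op 7 (rotate(-2)): offset=4, physical=[e,F,A,E,D,B,G], logical=[D,B,G,e,F,A,E]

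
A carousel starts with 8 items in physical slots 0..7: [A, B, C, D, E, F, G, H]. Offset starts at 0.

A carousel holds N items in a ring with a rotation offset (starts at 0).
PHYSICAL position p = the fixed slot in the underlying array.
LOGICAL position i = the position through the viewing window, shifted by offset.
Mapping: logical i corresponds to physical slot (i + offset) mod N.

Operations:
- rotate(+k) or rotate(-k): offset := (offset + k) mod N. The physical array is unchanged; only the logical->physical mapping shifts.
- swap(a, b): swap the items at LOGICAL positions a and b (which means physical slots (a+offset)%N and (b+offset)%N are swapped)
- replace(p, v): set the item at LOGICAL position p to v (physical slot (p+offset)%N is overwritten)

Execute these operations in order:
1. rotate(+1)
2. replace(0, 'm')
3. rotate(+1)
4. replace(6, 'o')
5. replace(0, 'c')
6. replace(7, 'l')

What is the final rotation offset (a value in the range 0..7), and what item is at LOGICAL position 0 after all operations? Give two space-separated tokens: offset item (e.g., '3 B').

After op 1 (rotate(+1)): offset=1, physical=[A,B,C,D,E,F,G,H], logical=[B,C,D,E,F,G,H,A]
After op 2 (replace(0, 'm')): offset=1, physical=[A,m,C,D,E,F,G,H], logical=[m,C,D,E,F,G,H,A]
After op 3 (rotate(+1)): offset=2, physical=[A,m,C,D,E,F,G,H], logical=[C,D,E,F,G,H,A,m]
After op 4 (replace(6, 'o')): offset=2, physical=[o,m,C,D,E,F,G,H], logical=[C,D,E,F,G,H,o,m]
After op 5 (replace(0, 'c')): offset=2, physical=[o,m,c,D,E,F,G,H], logical=[c,D,E,F,G,H,o,m]
After op 6 (replace(7, 'l')): offset=2, physical=[o,l,c,D,E,F,G,H], logical=[c,D,E,F,G,H,o,l]

Answer: 2 c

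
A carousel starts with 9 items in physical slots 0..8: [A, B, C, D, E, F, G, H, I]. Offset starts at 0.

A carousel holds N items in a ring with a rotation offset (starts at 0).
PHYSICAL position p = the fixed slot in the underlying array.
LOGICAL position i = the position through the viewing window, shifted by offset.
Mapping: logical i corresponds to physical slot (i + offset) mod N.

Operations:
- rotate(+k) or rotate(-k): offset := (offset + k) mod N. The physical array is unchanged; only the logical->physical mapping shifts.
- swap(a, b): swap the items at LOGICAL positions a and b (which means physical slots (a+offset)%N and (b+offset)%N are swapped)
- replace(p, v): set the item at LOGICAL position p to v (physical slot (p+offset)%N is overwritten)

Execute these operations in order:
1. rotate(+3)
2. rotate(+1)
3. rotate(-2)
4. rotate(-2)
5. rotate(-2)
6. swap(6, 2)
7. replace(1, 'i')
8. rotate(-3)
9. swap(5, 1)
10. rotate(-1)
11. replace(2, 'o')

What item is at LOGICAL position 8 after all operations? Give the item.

After op 1 (rotate(+3)): offset=3, physical=[A,B,C,D,E,F,G,H,I], logical=[D,E,F,G,H,I,A,B,C]
After op 2 (rotate(+1)): offset=4, physical=[A,B,C,D,E,F,G,H,I], logical=[E,F,G,H,I,A,B,C,D]
After op 3 (rotate(-2)): offset=2, physical=[A,B,C,D,E,F,G,H,I], logical=[C,D,E,F,G,H,I,A,B]
After op 4 (rotate(-2)): offset=0, physical=[A,B,C,D,E,F,G,H,I], logical=[A,B,C,D,E,F,G,H,I]
After op 5 (rotate(-2)): offset=7, physical=[A,B,C,D,E,F,G,H,I], logical=[H,I,A,B,C,D,E,F,G]
After op 6 (swap(6, 2)): offset=7, physical=[E,B,C,D,A,F,G,H,I], logical=[H,I,E,B,C,D,A,F,G]
After op 7 (replace(1, 'i')): offset=7, physical=[E,B,C,D,A,F,G,H,i], logical=[H,i,E,B,C,D,A,F,G]
After op 8 (rotate(-3)): offset=4, physical=[E,B,C,D,A,F,G,H,i], logical=[A,F,G,H,i,E,B,C,D]
After op 9 (swap(5, 1)): offset=4, physical=[F,B,C,D,A,E,G,H,i], logical=[A,E,G,H,i,F,B,C,D]
After op 10 (rotate(-1)): offset=3, physical=[F,B,C,D,A,E,G,H,i], logical=[D,A,E,G,H,i,F,B,C]
After op 11 (replace(2, 'o')): offset=3, physical=[F,B,C,D,A,o,G,H,i], logical=[D,A,o,G,H,i,F,B,C]

Answer: C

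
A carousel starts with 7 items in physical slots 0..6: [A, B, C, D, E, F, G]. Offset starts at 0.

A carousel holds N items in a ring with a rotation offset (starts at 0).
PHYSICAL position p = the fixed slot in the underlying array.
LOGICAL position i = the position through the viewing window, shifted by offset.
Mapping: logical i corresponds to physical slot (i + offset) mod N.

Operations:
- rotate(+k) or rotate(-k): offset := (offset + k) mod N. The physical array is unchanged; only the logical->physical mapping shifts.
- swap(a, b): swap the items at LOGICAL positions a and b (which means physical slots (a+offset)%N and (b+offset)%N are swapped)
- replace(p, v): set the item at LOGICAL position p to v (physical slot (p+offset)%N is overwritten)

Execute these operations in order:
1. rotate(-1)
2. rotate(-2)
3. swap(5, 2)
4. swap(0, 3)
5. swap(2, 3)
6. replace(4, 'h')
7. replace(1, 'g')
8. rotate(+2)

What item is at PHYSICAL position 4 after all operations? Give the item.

Answer: A

Derivation:
After op 1 (rotate(-1)): offset=6, physical=[A,B,C,D,E,F,G], logical=[G,A,B,C,D,E,F]
After op 2 (rotate(-2)): offset=4, physical=[A,B,C,D,E,F,G], logical=[E,F,G,A,B,C,D]
After op 3 (swap(5, 2)): offset=4, physical=[A,B,G,D,E,F,C], logical=[E,F,C,A,B,G,D]
After op 4 (swap(0, 3)): offset=4, physical=[E,B,G,D,A,F,C], logical=[A,F,C,E,B,G,D]
After op 5 (swap(2, 3)): offset=4, physical=[C,B,G,D,A,F,E], logical=[A,F,E,C,B,G,D]
After op 6 (replace(4, 'h')): offset=4, physical=[C,h,G,D,A,F,E], logical=[A,F,E,C,h,G,D]
After op 7 (replace(1, 'g')): offset=4, physical=[C,h,G,D,A,g,E], logical=[A,g,E,C,h,G,D]
After op 8 (rotate(+2)): offset=6, physical=[C,h,G,D,A,g,E], logical=[E,C,h,G,D,A,g]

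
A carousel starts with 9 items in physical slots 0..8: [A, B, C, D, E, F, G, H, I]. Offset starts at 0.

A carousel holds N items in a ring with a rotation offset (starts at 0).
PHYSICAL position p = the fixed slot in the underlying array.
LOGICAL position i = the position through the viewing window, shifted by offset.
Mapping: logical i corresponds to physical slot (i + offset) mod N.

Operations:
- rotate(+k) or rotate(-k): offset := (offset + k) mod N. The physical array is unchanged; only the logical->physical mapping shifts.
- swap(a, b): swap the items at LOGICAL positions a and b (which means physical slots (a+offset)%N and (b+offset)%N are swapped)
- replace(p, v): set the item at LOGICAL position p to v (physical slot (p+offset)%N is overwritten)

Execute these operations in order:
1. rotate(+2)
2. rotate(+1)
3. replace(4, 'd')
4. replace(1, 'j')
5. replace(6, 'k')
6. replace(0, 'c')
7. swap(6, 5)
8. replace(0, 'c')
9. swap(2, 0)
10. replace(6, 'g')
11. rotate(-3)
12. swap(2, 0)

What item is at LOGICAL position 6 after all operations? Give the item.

Answer: G

Derivation:
After op 1 (rotate(+2)): offset=2, physical=[A,B,C,D,E,F,G,H,I], logical=[C,D,E,F,G,H,I,A,B]
After op 2 (rotate(+1)): offset=3, physical=[A,B,C,D,E,F,G,H,I], logical=[D,E,F,G,H,I,A,B,C]
After op 3 (replace(4, 'd')): offset=3, physical=[A,B,C,D,E,F,G,d,I], logical=[D,E,F,G,d,I,A,B,C]
After op 4 (replace(1, 'j')): offset=3, physical=[A,B,C,D,j,F,G,d,I], logical=[D,j,F,G,d,I,A,B,C]
After op 5 (replace(6, 'k')): offset=3, physical=[k,B,C,D,j,F,G,d,I], logical=[D,j,F,G,d,I,k,B,C]
After op 6 (replace(0, 'c')): offset=3, physical=[k,B,C,c,j,F,G,d,I], logical=[c,j,F,G,d,I,k,B,C]
After op 7 (swap(6, 5)): offset=3, physical=[I,B,C,c,j,F,G,d,k], logical=[c,j,F,G,d,k,I,B,C]
After op 8 (replace(0, 'c')): offset=3, physical=[I,B,C,c,j,F,G,d,k], logical=[c,j,F,G,d,k,I,B,C]
After op 9 (swap(2, 0)): offset=3, physical=[I,B,C,F,j,c,G,d,k], logical=[F,j,c,G,d,k,I,B,C]
After op 10 (replace(6, 'g')): offset=3, physical=[g,B,C,F,j,c,G,d,k], logical=[F,j,c,G,d,k,g,B,C]
After op 11 (rotate(-3)): offset=0, physical=[g,B,C,F,j,c,G,d,k], logical=[g,B,C,F,j,c,G,d,k]
After op 12 (swap(2, 0)): offset=0, physical=[C,B,g,F,j,c,G,d,k], logical=[C,B,g,F,j,c,G,d,k]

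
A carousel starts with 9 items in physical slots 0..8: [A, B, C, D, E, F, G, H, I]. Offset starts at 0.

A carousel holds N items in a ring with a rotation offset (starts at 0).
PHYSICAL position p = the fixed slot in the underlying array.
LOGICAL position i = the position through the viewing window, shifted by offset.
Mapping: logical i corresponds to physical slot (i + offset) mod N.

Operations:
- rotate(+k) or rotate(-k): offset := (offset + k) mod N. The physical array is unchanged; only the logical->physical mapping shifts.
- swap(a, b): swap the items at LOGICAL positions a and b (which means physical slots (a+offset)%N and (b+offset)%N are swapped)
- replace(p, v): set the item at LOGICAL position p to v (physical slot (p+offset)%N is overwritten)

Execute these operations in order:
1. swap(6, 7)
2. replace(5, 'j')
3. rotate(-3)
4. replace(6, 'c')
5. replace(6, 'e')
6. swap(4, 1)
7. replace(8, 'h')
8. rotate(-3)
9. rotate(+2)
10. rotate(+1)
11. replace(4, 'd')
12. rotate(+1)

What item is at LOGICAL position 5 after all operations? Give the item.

After op 1 (swap(6, 7)): offset=0, physical=[A,B,C,D,E,F,H,G,I], logical=[A,B,C,D,E,F,H,G,I]
After op 2 (replace(5, 'j')): offset=0, physical=[A,B,C,D,E,j,H,G,I], logical=[A,B,C,D,E,j,H,G,I]
After op 3 (rotate(-3)): offset=6, physical=[A,B,C,D,E,j,H,G,I], logical=[H,G,I,A,B,C,D,E,j]
After op 4 (replace(6, 'c')): offset=6, physical=[A,B,C,c,E,j,H,G,I], logical=[H,G,I,A,B,C,c,E,j]
After op 5 (replace(6, 'e')): offset=6, physical=[A,B,C,e,E,j,H,G,I], logical=[H,G,I,A,B,C,e,E,j]
After op 6 (swap(4, 1)): offset=6, physical=[A,G,C,e,E,j,H,B,I], logical=[H,B,I,A,G,C,e,E,j]
After op 7 (replace(8, 'h')): offset=6, physical=[A,G,C,e,E,h,H,B,I], logical=[H,B,I,A,G,C,e,E,h]
After op 8 (rotate(-3)): offset=3, physical=[A,G,C,e,E,h,H,B,I], logical=[e,E,h,H,B,I,A,G,C]
After op 9 (rotate(+2)): offset=5, physical=[A,G,C,e,E,h,H,B,I], logical=[h,H,B,I,A,G,C,e,E]
After op 10 (rotate(+1)): offset=6, physical=[A,G,C,e,E,h,H,B,I], logical=[H,B,I,A,G,C,e,E,h]
After op 11 (replace(4, 'd')): offset=6, physical=[A,d,C,e,E,h,H,B,I], logical=[H,B,I,A,d,C,e,E,h]
After op 12 (rotate(+1)): offset=7, physical=[A,d,C,e,E,h,H,B,I], logical=[B,I,A,d,C,e,E,h,H]

Answer: e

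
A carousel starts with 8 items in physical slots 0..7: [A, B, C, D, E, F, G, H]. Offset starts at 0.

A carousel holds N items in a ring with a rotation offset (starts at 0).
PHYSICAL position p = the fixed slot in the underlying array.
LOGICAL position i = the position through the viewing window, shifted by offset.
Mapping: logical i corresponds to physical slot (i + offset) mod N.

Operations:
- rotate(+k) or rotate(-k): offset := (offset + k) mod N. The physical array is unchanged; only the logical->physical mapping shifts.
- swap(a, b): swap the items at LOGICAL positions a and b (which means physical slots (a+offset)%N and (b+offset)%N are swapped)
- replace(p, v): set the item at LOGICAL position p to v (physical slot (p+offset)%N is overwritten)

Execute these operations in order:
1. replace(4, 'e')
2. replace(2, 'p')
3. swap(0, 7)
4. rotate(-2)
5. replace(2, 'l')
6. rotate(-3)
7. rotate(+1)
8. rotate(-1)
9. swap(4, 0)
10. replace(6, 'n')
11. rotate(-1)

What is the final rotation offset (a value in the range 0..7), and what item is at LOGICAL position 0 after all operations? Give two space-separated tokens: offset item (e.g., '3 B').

After op 1 (replace(4, 'e')): offset=0, physical=[A,B,C,D,e,F,G,H], logical=[A,B,C,D,e,F,G,H]
After op 2 (replace(2, 'p')): offset=0, physical=[A,B,p,D,e,F,G,H], logical=[A,B,p,D,e,F,G,H]
After op 3 (swap(0, 7)): offset=0, physical=[H,B,p,D,e,F,G,A], logical=[H,B,p,D,e,F,G,A]
After op 4 (rotate(-2)): offset=6, physical=[H,B,p,D,e,F,G,A], logical=[G,A,H,B,p,D,e,F]
After op 5 (replace(2, 'l')): offset=6, physical=[l,B,p,D,e,F,G,A], logical=[G,A,l,B,p,D,e,F]
After op 6 (rotate(-3)): offset=3, physical=[l,B,p,D,e,F,G,A], logical=[D,e,F,G,A,l,B,p]
After op 7 (rotate(+1)): offset=4, physical=[l,B,p,D,e,F,G,A], logical=[e,F,G,A,l,B,p,D]
After op 8 (rotate(-1)): offset=3, physical=[l,B,p,D,e,F,G,A], logical=[D,e,F,G,A,l,B,p]
After op 9 (swap(4, 0)): offset=3, physical=[l,B,p,A,e,F,G,D], logical=[A,e,F,G,D,l,B,p]
After op 10 (replace(6, 'n')): offset=3, physical=[l,n,p,A,e,F,G,D], logical=[A,e,F,G,D,l,n,p]
After op 11 (rotate(-1)): offset=2, physical=[l,n,p,A,e,F,G,D], logical=[p,A,e,F,G,D,l,n]

Answer: 2 p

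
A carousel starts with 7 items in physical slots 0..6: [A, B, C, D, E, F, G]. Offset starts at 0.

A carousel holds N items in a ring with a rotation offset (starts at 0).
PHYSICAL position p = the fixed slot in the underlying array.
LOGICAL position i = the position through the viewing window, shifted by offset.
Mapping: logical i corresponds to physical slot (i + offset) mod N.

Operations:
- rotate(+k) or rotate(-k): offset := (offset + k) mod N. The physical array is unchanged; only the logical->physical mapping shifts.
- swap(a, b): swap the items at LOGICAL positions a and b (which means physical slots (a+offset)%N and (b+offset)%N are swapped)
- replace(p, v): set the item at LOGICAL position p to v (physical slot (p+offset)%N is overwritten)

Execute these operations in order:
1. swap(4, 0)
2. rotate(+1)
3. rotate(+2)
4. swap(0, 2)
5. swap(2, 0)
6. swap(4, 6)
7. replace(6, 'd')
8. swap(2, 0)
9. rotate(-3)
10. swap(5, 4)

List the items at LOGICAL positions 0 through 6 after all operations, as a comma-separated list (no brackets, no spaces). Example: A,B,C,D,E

Answer: C,B,d,F,D,A,G

Derivation:
After op 1 (swap(4, 0)): offset=0, physical=[E,B,C,D,A,F,G], logical=[E,B,C,D,A,F,G]
After op 2 (rotate(+1)): offset=1, physical=[E,B,C,D,A,F,G], logical=[B,C,D,A,F,G,E]
After op 3 (rotate(+2)): offset=3, physical=[E,B,C,D,A,F,G], logical=[D,A,F,G,E,B,C]
After op 4 (swap(0, 2)): offset=3, physical=[E,B,C,F,A,D,G], logical=[F,A,D,G,E,B,C]
After op 5 (swap(2, 0)): offset=3, physical=[E,B,C,D,A,F,G], logical=[D,A,F,G,E,B,C]
After op 6 (swap(4, 6)): offset=3, physical=[C,B,E,D,A,F,G], logical=[D,A,F,G,C,B,E]
After op 7 (replace(6, 'd')): offset=3, physical=[C,B,d,D,A,F,G], logical=[D,A,F,G,C,B,d]
After op 8 (swap(2, 0)): offset=3, physical=[C,B,d,F,A,D,G], logical=[F,A,D,G,C,B,d]
After op 9 (rotate(-3)): offset=0, physical=[C,B,d,F,A,D,G], logical=[C,B,d,F,A,D,G]
After op 10 (swap(5, 4)): offset=0, physical=[C,B,d,F,D,A,G], logical=[C,B,d,F,D,A,G]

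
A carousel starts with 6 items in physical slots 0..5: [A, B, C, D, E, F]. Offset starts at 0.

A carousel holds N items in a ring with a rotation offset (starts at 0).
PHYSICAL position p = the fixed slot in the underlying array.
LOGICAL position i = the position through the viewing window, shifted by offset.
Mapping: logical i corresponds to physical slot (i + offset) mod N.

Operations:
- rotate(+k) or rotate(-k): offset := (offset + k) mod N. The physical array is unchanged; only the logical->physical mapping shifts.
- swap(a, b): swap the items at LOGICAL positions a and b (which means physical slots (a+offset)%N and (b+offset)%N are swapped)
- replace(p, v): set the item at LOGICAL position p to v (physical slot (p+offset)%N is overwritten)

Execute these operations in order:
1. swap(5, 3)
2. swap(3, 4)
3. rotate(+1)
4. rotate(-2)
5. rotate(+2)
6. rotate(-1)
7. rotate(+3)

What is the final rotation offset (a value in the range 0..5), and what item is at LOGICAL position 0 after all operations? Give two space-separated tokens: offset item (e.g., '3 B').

Answer: 3 E

Derivation:
After op 1 (swap(5, 3)): offset=0, physical=[A,B,C,F,E,D], logical=[A,B,C,F,E,D]
After op 2 (swap(3, 4)): offset=0, physical=[A,B,C,E,F,D], logical=[A,B,C,E,F,D]
After op 3 (rotate(+1)): offset=1, physical=[A,B,C,E,F,D], logical=[B,C,E,F,D,A]
After op 4 (rotate(-2)): offset=5, physical=[A,B,C,E,F,D], logical=[D,A,B,C,E,F]
After op 5 (rotate(+2)): offset=1, physical=[A,B,C,E,F,D], logical=[B,C,E,F,D,A]
After op 6 (rotate(-1)): offset=0, physical=[A,B,C,E,F,D], logical=[A,B,C,E,F,D]
After op 7 (rotate(+3)): offset=3, physical=[A,B,C,E,F,D], logical=[E,F,D,A,B,C]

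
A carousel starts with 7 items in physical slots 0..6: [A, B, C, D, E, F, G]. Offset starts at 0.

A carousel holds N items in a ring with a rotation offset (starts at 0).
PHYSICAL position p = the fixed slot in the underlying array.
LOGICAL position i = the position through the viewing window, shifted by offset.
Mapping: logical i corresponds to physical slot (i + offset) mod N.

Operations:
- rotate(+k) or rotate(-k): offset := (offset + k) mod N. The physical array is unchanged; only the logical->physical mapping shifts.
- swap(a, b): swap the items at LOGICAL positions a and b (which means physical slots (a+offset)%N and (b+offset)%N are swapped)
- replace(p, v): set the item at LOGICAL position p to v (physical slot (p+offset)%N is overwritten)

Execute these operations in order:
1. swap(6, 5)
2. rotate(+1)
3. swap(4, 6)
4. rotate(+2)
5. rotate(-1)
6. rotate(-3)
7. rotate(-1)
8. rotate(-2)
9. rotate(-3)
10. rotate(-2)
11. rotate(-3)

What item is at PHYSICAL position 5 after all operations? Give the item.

After op 1 (swap(6, 5)): offset=0, physical=[A,B,C,D,E,G,F], logical=[A,B,C,D,E,G,F]
After op 2 (rotate(+1)): offset=1, physical=[A,B,C,D,E,G,F], logical=[B,C,D,E,G,F,A]
After op 3 (swap(4, 6)): offset=1, physical=[G,B,C,D,E,A,F], logical=[B,C,D,E,A,F,G]
After op 4 (rotate(+2)): offset=3, physical=[G,B,C,D,E,A,F], logical=[D,E,A,F,G,B,C]
After op 5 (rotate(-1)): offset=2, physical=[G,B,C,D,E,A,F], logical=[C,D,E,A,F,G,B]
After op 6 (rotate(-3)): offset=6, physical=[G,B,C,D,E,A,F], logical=[F,G,B,C,D,E,A]
After op 7 (rotate(-1)): offset=5, physical=[G,B,C,D,E,A,F], logical=[A,F,G,B,C,D,E]
After op 8 (rotate(-2)): offset=3, physical=[G,B,C,D,E,A,F], logical=[D,E,A,F,G,B,C]
After op 9 (rotate(-3)): offset=0, physical=[G,B,C,D,E,A,F], logical=[G,B,C,D,E,A,F]
After op 10 (rotate(-2)): offset=5, physical=[G,B,C,D,E,A,F], logical=[A,F,G,B,C,D,E]
After op 11 (rotate(-3)): offset=2, physical=[G,B,C,D,E,A,F], logical=[C,D,E,A,F,G,B]

Answer: A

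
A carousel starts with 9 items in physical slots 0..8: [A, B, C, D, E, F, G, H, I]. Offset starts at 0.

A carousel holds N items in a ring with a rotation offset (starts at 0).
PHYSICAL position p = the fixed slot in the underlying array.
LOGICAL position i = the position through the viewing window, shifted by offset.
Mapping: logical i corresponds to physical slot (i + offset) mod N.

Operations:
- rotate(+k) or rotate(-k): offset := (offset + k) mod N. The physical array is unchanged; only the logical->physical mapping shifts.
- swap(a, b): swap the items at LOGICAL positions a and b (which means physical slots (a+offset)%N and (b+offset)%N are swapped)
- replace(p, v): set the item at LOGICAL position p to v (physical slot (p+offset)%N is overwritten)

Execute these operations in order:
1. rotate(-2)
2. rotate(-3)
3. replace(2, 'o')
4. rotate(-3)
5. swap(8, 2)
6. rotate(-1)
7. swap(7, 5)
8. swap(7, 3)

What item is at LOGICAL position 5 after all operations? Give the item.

Answer: H

Derivation:
After op 1 (rotate(-2)): offset=7, physical=[A,B,C,D,E,F,G,H,I], logical=[H,I,A,B,C,D,E,F,G]
After op 2 (rotate(-3)): offset=4, physical=[A,B,C,D,E,F,G,H,I], logical=[E,F,G,H,I,A,B,C,D]
After op 3 (replace(2, 'o')): offset=4, physical=[A,B,C,D,E,F,o,H,I], logical=[E,F,o,H,I,A,B,C,D]
After op 4 (rotate(-3)): offset=1, physical=[A,B,C,D,E,F,o,H,I], logical=[B,C,D,E,F,o,H,I,A]
After op 5 (swap(8, 2)): offset=1, physical=[D,B,C,A,E,F,o,H,I], logical=[B,C,A,E,F,o,H,I,D]
After op 6 (rotate(-1)): offset=0, physical=[D,B,C,A,E,F,o,H,I], logical=[D,B,C,A,E,F,o,H,I]
After op 7 (swap(7, 5)): offset=0, physical=[D,B,C,A,E,H,o,F,I], logical=[D,B,C,A,E,H,o,F,I]
After op 8 (swap(7, 3)): offset=0, physical=[D,B,C,F,E,H,o,A,I], logical=[D,B,C,F,E,H,o,A,I]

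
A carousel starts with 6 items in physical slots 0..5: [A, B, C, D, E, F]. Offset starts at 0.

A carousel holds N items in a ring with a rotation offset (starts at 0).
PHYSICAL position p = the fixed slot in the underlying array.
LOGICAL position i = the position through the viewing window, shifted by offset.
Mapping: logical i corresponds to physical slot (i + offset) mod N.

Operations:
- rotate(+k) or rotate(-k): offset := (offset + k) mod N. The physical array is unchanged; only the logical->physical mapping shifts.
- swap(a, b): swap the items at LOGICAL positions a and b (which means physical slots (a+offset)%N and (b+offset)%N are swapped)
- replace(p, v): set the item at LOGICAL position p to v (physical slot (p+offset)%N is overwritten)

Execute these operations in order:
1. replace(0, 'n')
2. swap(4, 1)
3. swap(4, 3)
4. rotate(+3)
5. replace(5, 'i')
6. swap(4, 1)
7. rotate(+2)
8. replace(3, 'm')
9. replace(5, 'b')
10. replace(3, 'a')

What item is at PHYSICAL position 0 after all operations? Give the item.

Answer: n

Derivation:
After op 1 (replace(0, 'n')): offset=0, physical=[n,B,C,D,E,F], logical=[n,B,C,D,E,F]
After op 2 (swap(4, 1)): offset=0, physical=[n,E,C,D,B,F], logical=[n,E,C,D,B,F]
After op 3 (swap(4, 3)): offset=0, physical=[n,E,C,B,D,F], logical=[n,E,C,B,D,F]
After op 4 (rotate(+3)): offset=3, physical=[n,E,C,B,D,F], logical=[B,D,F,n,E,C]
After op 5 (replace(5, 'i')): offset=3, physical=[n,E,i,B,D,F], logical=[B,D,F,n,E,i]
After op 6 (swap(4, 1)): offset=3, physical=[n,D,i,B,E,F], logical=[B,E,F,n,D,i]
After op 7 (rotate(+2)): offset=5, physical=[n,D,i,B,E,F], logical=[F,n,D,i,B,E]
After op 8 (replace(3, 'm')): offset=5, physical=[n,D,m,B,E,F], logical=[F,n,D,m,B,E]
After op 9 (replace(5, 'b')): offset=5, physical=[n,D,m,B,b,F], logical=[F,n,D,m,B,b]
After op 10 (replace(3, 'a')): offset=5, physical=[n,D,a,B,b,F], logical=[F,n,D,a,B,b]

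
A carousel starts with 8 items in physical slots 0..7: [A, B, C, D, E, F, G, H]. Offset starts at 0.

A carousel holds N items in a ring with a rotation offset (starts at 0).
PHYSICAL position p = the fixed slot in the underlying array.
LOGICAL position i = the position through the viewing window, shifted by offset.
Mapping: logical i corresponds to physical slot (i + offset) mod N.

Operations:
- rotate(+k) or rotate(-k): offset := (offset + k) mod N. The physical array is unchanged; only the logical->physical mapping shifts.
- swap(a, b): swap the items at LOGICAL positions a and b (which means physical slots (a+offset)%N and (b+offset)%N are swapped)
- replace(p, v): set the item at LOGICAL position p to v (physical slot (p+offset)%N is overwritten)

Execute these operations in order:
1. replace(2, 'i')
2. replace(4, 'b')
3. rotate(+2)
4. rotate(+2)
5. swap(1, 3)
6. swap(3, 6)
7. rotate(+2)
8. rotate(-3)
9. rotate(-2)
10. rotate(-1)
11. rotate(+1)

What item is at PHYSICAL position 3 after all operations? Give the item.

After op 1 (replace(2, 'i')): offset=0, physical=[A,B,i,D,E,F,G,H], logical=[A,B,i,D,E,F,G,H]
After op 2 (replace(4, 'b')): offset=0, physical=[A,B,i,D,b,F,G,H], logical=[A,B,i,D,b,F,G,H]
After op 3 (rotate(+2)): offset=2, physical=[A,B,i,D,b,F,G,H], logical=[i,D,b,F,G,H,A,B]
After op 4 (rotate(+2)): offset=4, physical=[A,B,i,D,b,F,G,H], logical=[b,F,G,H,A,B,i,D]
After op 5 (swap(1, 3)): offset=4, physical=[A,B,i,D,b,H,G,F], logical=[b,H,G,F,A,B,i,D]
After op 6 (swap(3, 6)): offset=4, physical=[A,B,F,D,b,H,G,i], logical=[b,H,G,i,A,B,F,D]
After op 7 (rotate(+2)): offset=6, physical=[A,B,F,D,b,H,G,i], logical=[G,i,A,B,F,D,b,H]
After op 8 (rotate(-3)): offset=3, physical=[A,B,F,D,b,H,G,i], logical=[D,b,H,G,i,A,B,F]
After op 9 (rotate(-2)): offset=1, physical=[A,B,F,D,b,H,G,i], logical=[B,F,D,b,H,G,i,A]
After op 10 (rotate(-1)): offset=0, physical=[A,B,F,D,b,H,G,i], logical=[A,B,F,D,b,H,G,i]
After op 11 (rotate(+1)): offset=1, physical=[A,B,F,D,b,H,G,i], logical=[B,F,D,b,H,G,i,A]

Answer: D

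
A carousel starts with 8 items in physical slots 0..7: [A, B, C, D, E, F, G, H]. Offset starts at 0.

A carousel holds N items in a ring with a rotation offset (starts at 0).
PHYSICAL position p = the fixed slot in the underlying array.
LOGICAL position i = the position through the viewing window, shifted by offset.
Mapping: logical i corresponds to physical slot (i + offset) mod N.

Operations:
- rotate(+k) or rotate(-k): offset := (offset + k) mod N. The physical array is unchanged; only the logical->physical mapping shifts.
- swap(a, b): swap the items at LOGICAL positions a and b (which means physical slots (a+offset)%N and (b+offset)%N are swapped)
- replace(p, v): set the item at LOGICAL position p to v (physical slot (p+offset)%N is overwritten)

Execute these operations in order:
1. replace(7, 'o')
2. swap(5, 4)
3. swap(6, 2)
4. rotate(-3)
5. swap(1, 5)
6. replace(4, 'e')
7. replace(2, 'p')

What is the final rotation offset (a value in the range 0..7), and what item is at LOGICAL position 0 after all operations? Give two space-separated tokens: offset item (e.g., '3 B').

After op 1 (replace(7, 'o')): offset=0, physical=[A,B,C,D,E,F,G,o], logical=[A,B,C,D,E,F,G,o]
After op 2 (swap(5, 4)): offset=0, physical=[A,B,C,D,F,E,G,o], logical=[A,B,C,D,F,E,G,o]
After op 3 (swap(6, 2)): offset=0, physical=[A,B,G,D,F,E,C,o], logical=[A,B,G,D,F,E,C,o]
After op 4 (rotate(-3)): offset=5, physical=[A,B,G,D,F,E,C,o], logical=[E,C,o,A,B,G,D,F]
After op 5 (swap(1, 5)): offset=5, physical=[A,B,C,D,F,E,G,o], logical=[E,G,o,A,B,C,D,F]
After op 6 (replace(4, 'e')): offset=5, physical=[A,e,C,D,F,E,G,o], logical=[E,G,o,A,e,C,D,F]
After op 7 (replace(2, 'p')): offset=5, physical=[A,e,C,D,F,E,G,p], logical=[E,G,p,A,e,C,D,F]

Answer: 5 E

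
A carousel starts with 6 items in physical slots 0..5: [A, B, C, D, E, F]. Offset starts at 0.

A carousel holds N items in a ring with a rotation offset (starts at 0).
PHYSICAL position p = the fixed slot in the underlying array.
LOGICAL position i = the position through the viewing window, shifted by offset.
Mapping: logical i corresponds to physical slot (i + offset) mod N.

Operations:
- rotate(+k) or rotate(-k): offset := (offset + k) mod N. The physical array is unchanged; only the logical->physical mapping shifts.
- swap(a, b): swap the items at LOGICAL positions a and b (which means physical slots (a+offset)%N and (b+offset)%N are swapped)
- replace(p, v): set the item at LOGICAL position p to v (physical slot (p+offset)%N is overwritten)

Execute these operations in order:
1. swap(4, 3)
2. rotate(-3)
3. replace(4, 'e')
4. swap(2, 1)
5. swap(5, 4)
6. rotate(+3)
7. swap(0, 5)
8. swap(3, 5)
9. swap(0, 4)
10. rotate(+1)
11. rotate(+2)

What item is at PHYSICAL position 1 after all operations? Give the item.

After op 1 (swap(4, 3)): offset=0, physical=[A,B,C,E,D,F], logical=[A,B,C,E,D,F]
After op 2 (rotate(-3)): offset=3, physical=[A,B,C,E,D,F], logical=[E,D,F,A,B,C]
After op 3 (replace(4, 'e')): offset=3, physical=[A,e,C,E,D,F], logical=[E,D,F,A,e,C]
After op 4 (swap(2, 1)): offset=3, physical=[A,e,C,E,F,D], logical=[E,F,D,A,e,C]
After op 5 (swap(5, 4)): offset=3, physical=[A,C,e,E,F,D], logical=[E,F,D,A,C,e]
After op 6 (rotate(+3)): offset=0, physical=[A,C,e,E,F,D], logical=[A,C,e,E,F,D]
After op 7 (swap(0, 5)): offset=0, physical=[D,C,e,E,F,A], logical=[D,C,e,E,F,A]
After op 8 (swap(3, 5)): offset=0, physical=[D,C,e,A,F,E], logical=[D,C,e,A,F,E]
After op 9 (swap(0, 4)): offset=0, physical=[F,C,e,A,D,E], logical=[F,C,e,A,D,E]
After op 10 (rotate(+1)): offset=1, physical=[F,C,e,A,D,E], logical=[C,e,A,D,E,F]
After op 11 (rotate(+2)): offset=3, physical=[F,C,e,A,D,E], logical=[A,D,E,F,C,e]

Answer: C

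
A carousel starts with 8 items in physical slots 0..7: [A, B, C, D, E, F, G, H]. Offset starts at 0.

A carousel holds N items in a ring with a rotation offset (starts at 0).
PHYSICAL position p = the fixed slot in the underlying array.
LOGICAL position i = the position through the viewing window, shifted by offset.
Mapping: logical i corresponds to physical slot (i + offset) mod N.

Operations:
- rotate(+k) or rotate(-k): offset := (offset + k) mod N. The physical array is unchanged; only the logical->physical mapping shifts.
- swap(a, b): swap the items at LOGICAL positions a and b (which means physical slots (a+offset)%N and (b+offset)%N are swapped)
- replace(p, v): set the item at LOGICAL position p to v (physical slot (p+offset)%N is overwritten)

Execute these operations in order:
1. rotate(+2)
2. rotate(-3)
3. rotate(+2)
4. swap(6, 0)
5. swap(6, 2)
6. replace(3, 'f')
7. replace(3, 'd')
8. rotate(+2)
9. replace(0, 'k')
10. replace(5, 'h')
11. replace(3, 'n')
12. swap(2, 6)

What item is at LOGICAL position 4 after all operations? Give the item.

After op 1 (rotate(+2)): offset=2, physical=[A,B,C,D,E,F,G,H], logical=[C,D,E,F,G,H,A,B]
After op 2 (rotate(-3)): offset=7, physical=[A,B,C,D,E,F,G,H], logical=[H,A,B,C,D,E,F,G]
After op 3 (rotate(+2)): offset=1, physical=[A,B,C,D,E,F,G,H], logical=[B,C,D,E,F,G,H,A]
After op 4 (swap(6, 0)): offset=1, physical=[A,H,C,D,E,F,G,B], logical=[H,C,D,E,F,G,B,A]
After op 5 (swap(6, 2)): offset=1, physical=[A,H,C,B,E,F,G,D], logical=[H,C,B,E,F,G,D,A]
After op 6 (replace(3, 'f')): offset=1, physical=[A,H,C,B,f,F,G,D], logical=[H,C,B,f,F,G,D,A]
After op 7 (replace(3, 'd')): offset=1, physical=[A,H,C,B,d,F,G,D], logical=[H,C,B,d,F,G,D,A]
After op 8 (rotate(+2)): offset=3, physical=[A,H,C,B,d,F,G,D], logical=[B,d,F,G,D,A,H,C]
After op 9 (replace(0, 'k')): offset=3, physical=[A,H,C,k,d,F,G,D], logical=[k,d,F,G,D,A,H,C]
After op 10 (replace(5, 'h')): offset=3, physical=[h,H,C,k,d,F,G,D], logical=[k,d,F,G,D,h,H,C]
After op 11 (replace(3, 'n')): offset=3, physical=[h,H,C,k,d,F,n,D], logical=[k,d,F,n,D,h,H,C]
After op 12 (swap(2, 6)): offset=3, physical=[h,F,C,k,d,H,n,D], logical=[k,d,H,n,D,h,F,C]

Answer: D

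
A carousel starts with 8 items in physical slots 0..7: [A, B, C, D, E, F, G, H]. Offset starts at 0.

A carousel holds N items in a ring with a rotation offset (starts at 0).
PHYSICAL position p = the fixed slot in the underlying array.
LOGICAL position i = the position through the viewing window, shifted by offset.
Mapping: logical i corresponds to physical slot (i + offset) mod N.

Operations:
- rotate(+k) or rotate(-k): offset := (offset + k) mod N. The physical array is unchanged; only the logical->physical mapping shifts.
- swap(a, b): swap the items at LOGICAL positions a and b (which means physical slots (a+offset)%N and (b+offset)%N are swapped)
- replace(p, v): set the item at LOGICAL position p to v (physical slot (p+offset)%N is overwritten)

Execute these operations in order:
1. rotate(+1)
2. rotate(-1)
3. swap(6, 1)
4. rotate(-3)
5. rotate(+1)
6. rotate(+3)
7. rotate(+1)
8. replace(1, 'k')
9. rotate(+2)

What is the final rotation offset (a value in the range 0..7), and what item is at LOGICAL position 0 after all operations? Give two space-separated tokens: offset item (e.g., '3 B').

Answer: 4 E

Derivation:
After op 1 (rotate(+1)): offset=1, physical=[A,B,C,D,E,F,G,H], logical=[B,C,D,E,F,G,H,A]
After op 2 (rotate(-1)): offset=0, physical=[A,B,C,D,E,F,G,H], logical=[A,B,C,D,E,F,G,H]
After op 3 (swap(6, 1)): offset=0, physical=[A,G,C,D,E,F,B,H], logical=[A,G,C,D,E,F,B,H]
After op 4 (rotate(-3)): offset=5, physical=[A,G,C,D,E,F,B,H], logical=[F,B,H,A,G,C,D,E]
After op 5 (rotate(+1)): offset=6, physical=[A,G,C,D,E,F,B,H], logical=[B,H,A,G,C,D,E,F]
After op 6 (rotate(+3)): offset=1, physical=[A,G,C,D,E,F,B,H], logical=[G,C,D,E,F,B,H,A]
After op 7 (rotate(+1)): offset=2, physical=[A,G,C,D,E,F,B,H], logical=[C,D,E,F,B,H,A,G]
After op 8 (replace(1, 'k')): offset=2, physical=[A,G,C,k,E,F,B,H], logical=[C,k,E,F,B,H,A,G]
After op 9 (rotate(+2)): offset=4, physical=[A,G,C,k,E,F,B,H], logical=[E,F,B,H,A,G,C,k]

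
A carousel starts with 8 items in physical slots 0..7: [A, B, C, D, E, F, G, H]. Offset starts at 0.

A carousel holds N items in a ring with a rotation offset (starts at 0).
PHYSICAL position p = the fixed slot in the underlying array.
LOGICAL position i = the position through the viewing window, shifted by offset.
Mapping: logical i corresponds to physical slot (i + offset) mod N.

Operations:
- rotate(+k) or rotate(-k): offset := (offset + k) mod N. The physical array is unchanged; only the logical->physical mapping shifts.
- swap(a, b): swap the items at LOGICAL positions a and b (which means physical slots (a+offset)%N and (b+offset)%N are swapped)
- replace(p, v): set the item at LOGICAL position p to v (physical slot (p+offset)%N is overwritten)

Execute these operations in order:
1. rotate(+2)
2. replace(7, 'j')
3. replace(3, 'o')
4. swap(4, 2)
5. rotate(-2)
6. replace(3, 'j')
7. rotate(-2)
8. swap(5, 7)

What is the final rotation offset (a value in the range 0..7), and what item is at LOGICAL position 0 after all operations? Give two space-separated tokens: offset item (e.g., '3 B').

Answer: 6 E

Derivation:
After op 1 (rotate(+2)): offset=2, physical=[A,B,C,D,E,F,G,H], logical=[C,D,E,F,G,H,A,B]
After op 2 (replace(7, 'j')): offset=2, physical=[A,j,C,D,E,F,G,H], logical=[C,D,E,F,G,H,A,j]
After op 3 (replace(3, 'o')): offset=2, physical=[A,j,C,D,E,o,G,H], logical=[C,D,E,o,G,H,A,j]
After op 4 (swap(4, 2)): offset=2, physical=[A,j,C,D,G,o,E,H], logical=[C,D,G,o,E,H,A,j]
After op 5 (rotate(-2)): offset=0, physical=[A,j,C,D,G,o,E,H], logical=[A,j,C,D,G,o,E,H]
After op 6 (replace(3, 'j')): offset=0, physical=[A,j,C,j,G,o,E,H], logical=[A,j,C,j,G,o,E,H]
After op 7 (rotate(-2)): offset=6, physical=[A,j,C,j,G,o,E,H], logical=[E,H,A,j,C,j,G,o]
After op 8 (swap(5, 7)): offset=6, physical=[A,j,C,o,G,j,E,H], logical=[E,H,A,j,C,o,G,j]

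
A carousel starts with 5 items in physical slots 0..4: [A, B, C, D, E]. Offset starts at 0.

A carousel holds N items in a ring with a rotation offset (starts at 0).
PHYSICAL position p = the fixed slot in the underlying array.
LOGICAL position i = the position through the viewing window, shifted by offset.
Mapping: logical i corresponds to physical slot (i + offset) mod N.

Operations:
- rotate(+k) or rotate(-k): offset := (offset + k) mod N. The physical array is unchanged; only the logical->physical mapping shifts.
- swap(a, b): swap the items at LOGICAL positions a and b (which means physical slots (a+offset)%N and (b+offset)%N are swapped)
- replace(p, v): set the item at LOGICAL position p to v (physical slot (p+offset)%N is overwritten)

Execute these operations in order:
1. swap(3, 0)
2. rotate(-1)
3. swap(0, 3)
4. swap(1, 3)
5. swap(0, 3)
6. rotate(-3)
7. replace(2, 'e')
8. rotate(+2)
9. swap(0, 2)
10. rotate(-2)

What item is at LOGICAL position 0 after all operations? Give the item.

After op 1 (swap(3, 0)): offset=0, physical=[D,B,C,A,E], logical=[D,B,C,A,E]
After op 2 (rotate(-1)): offset=4, physical=[D,B,C,A,E], logical=[E,D,B,C,A]
After op 3 (swap(0, 3)): offset=4, physical=[D,B,E,A,C], logical=[C,D,B,E,A]
After op 4 (swap(1, 3)): offset=4, physical=[E,B,D,A,C], logical=[C,E,B,D,A]
After op 5 (swap(0, 3)): offset=4, physical=[E,B,C,A,D], logical=[D,E,B,C,A]
After op 6 (rotate(-3)): offset=1, physical=[E,B,C,A,D], logical=[B,C,A,D,E]
After op 7 (replace(2, 'e')): offset=1, physical=[E,B,C,e,D], logical=[B,C,e,D,E]
After op 8 (rotate(+2)): offset=3, physical=[E,B,C,e,D], logical=[e,D,E,B,C]
After op 9 (swap(0, 2)): offset=3, physical=[e,B,C,E,D], logical=[E,D,e,B,C]
After op 10 (rotate(-2)): offset=1, physical=[e,B,C,E,D], logical=[B,C,E,D,e]

Answer: B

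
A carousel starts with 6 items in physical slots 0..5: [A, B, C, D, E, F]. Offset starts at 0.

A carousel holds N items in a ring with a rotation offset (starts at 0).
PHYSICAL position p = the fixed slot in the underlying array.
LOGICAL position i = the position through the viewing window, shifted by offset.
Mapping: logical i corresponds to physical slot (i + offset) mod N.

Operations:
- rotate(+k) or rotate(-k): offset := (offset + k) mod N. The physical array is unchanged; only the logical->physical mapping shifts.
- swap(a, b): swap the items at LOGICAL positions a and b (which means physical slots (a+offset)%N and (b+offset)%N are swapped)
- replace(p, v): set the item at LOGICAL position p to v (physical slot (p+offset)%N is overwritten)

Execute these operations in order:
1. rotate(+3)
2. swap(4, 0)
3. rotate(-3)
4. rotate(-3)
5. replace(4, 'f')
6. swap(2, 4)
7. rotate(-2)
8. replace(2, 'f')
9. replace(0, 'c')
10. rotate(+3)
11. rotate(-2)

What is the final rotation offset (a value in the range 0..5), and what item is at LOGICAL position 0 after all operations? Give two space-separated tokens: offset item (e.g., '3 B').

Answer: 2 C

Derivation:
After op 1 (rotate(+3)): offset=3, physical=[A,B,C,D,E,F], logical=[D,E,F,A,B,C]
After op 2 (swap(4, 0)): offset=3, physical=[A,D,C,B,E,F], logical=[B,E,F,A,D,C]
After op 3 (rotate(-3)): offset=0, physical=[A,D,C,B,E,F], logical=[A,D,C,B,E,F]
After op 4 (rotate(-3)): offset=3, physical=[A,D,C,B,E,F], logical=[B,E,F,A,D,C]
After op 5 (replace(4, 'f')): offset=3, physical=[A,f,C,B,E,F], logical=[B,E,F,A,f,C]
After op 6 (swap(2, 4)): offset=3, physical=[A,F,C,B,E,f], logical=[B,E,f,A,F,C]
After op 7 (rotate(-2)): offset=1, physical=[A,F,C,B,E,f], logical=[F,C,B,E,f,A]
After op 8 (replace(2, 'f')): offset=1, physical=[A,F,C,f,E,f], logical=[F,C,f,E,f,A]
After op 9 (replace(0, 'c')): offset=1, physical=[A,c,C,f,E,f], logical=[c,C,f,E,f,A]
After op 10 (rotate(+3)): offset=4, physical=[A,c,C,f,E,f], logical=[E,f,A,c,C,f]
After op 11 (rotate(-2)): offset=2, physical=[A,c,C,f,E,f], logical=[C,f,E,f,A,c]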